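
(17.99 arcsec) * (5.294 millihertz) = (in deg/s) 2.646e-05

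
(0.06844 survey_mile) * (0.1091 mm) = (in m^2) 0.01202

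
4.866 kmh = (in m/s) 1.352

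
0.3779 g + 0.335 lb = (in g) 152.3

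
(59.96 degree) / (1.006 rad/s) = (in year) 3.299e-08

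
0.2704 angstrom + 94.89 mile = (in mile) 94.89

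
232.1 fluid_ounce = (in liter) 6.864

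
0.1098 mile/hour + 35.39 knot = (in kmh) 65.72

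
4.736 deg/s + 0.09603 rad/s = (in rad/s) 0.1787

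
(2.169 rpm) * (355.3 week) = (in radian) 4.881e+07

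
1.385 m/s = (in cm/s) 138.5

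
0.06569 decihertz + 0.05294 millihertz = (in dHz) 0.06622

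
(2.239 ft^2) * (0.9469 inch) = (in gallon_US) 1.322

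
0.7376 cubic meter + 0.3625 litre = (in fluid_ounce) 2.495e+04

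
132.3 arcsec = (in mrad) 0.6414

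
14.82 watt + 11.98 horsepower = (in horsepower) 12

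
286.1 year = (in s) 9.022e+09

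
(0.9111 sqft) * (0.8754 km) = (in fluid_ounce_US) 2.506e+06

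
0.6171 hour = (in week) 0.003673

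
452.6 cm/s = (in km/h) 16.29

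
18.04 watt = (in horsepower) 0.02419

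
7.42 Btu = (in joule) 7829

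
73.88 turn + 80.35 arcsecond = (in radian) 464.2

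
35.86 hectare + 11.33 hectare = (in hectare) 47.19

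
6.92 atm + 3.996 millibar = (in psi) 101.8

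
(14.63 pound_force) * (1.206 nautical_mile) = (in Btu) 137.8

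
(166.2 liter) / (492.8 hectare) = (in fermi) 3.373e+07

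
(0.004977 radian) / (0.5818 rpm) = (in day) 9.455e-07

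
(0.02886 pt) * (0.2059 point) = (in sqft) 7.96e-09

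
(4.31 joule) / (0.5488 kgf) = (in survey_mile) 0.0004976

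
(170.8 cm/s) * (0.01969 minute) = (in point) 5720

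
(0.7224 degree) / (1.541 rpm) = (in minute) 0.001302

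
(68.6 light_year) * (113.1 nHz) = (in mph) 1.642e+11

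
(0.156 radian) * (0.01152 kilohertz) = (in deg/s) 103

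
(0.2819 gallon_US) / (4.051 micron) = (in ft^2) 2835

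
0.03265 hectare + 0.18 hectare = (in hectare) 0.2127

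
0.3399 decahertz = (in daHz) 0.3399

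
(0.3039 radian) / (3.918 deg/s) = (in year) 1.409e-07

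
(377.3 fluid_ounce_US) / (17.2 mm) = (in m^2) 0.6487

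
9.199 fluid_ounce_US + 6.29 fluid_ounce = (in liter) 0.4581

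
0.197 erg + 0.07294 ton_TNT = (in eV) 1.905e+27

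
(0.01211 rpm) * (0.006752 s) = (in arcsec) 1.766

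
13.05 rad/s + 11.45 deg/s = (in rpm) 126.5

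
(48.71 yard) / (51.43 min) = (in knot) 0.02806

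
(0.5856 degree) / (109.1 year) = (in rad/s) 2.971e-12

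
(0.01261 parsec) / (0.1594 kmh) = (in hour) 2.441e+12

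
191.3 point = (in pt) 191.3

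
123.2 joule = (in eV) 7.69e+20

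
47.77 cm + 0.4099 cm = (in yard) 0.5269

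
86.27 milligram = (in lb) 0.0001902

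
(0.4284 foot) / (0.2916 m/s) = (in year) 1.42e-08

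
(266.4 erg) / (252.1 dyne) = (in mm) 10.57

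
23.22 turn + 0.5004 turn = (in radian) 149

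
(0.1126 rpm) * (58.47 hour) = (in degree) 1.422e+05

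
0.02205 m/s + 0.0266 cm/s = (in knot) 0.04338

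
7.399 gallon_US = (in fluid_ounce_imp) 985.8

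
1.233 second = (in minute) 0.02055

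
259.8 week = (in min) 2.619e+06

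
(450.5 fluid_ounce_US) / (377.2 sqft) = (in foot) 0.001247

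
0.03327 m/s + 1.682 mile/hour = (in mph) 1.756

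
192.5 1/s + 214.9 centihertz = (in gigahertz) 1.946e-07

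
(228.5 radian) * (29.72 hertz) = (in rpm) 6.485e+04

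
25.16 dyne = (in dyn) 25.16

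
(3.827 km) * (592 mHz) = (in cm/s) 2.266e+05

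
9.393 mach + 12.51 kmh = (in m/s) 3202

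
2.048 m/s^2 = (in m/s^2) 2.048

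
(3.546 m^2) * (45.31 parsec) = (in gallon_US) 1.31e+21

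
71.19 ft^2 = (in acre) 0.001634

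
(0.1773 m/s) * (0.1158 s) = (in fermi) 2.053e+13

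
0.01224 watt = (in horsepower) 1.641e-05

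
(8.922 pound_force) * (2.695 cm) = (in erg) 1.07e+07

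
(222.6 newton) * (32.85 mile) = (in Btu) 1.115e+04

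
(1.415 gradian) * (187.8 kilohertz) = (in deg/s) 2.392e+05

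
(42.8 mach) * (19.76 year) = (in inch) 3.575e+14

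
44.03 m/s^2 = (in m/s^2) 44.03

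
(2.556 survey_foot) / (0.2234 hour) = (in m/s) 0.0009687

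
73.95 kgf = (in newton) 725.2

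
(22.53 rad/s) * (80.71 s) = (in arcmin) 6.251e+06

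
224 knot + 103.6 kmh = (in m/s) 144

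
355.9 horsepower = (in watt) 2.654e+05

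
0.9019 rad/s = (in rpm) 8.613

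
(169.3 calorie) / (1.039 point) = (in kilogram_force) 1.971e+05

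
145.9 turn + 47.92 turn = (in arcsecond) 2.512e+08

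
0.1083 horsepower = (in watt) 80.76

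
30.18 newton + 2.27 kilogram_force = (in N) 52.44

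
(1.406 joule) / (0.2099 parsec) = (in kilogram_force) 2.214e-17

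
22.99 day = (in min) 3.311e+04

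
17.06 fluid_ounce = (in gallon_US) 0.1333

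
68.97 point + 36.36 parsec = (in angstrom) 1.122e+28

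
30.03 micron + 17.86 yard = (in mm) 1.633e+04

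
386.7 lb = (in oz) 6187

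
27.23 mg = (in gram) 0.02723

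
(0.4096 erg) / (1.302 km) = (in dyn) 3.146e-06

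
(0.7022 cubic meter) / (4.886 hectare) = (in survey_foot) 4.715e-05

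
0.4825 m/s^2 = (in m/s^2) 0.4825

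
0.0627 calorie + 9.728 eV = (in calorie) 0.0627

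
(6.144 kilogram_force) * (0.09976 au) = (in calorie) 2.149e+11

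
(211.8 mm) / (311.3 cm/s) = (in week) 1.125e-07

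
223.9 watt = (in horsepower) 0.3003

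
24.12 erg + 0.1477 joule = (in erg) 1.477e+06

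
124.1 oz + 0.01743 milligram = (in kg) 3.518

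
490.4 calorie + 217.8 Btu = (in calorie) 5.541e+04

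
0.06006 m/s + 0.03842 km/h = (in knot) 0.1375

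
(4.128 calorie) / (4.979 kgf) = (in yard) 0.3868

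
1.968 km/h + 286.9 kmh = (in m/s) 80.24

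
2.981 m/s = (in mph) 6.668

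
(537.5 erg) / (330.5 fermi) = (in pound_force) 3.656e+07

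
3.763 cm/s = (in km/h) 0.1355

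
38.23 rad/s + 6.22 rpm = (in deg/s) 2228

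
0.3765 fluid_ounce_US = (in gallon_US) 0.002941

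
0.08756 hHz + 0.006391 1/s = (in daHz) 0.8762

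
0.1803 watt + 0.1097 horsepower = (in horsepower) 0.1099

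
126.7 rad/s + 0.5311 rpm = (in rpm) 1210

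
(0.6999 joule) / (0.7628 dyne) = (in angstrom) 9.175e+14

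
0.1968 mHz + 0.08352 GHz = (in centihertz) 8.352e+09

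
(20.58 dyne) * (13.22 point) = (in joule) 9.598e-07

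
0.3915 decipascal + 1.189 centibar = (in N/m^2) 1189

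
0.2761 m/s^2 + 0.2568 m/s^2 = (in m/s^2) 0.5329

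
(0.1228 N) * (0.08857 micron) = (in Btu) 1.031e-11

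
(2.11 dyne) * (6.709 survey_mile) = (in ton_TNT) 5.445e-11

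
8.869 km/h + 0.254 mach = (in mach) 0.2612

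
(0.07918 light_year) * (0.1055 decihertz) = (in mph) 1.768e+13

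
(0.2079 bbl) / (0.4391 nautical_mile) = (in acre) 1.004e-08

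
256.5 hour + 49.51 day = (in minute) 8.668e+04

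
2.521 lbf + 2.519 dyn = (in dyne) 1.121e+06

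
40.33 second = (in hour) 0.0112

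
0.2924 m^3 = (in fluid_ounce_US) 9887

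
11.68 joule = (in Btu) 0.01107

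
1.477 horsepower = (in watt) 1101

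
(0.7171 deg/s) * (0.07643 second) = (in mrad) 0.9566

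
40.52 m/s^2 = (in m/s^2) 40.52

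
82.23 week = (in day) 575.6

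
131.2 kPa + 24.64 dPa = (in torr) 984.1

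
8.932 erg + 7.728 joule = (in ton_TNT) 1.847e-09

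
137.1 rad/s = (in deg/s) 7855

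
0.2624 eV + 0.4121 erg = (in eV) 2.572e+11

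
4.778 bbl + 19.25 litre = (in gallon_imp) 171.3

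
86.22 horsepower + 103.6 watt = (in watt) 6.44e+04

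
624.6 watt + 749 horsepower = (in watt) 5.592e+05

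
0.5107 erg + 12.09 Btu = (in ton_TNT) 3.049e-06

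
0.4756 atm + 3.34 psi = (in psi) 10.33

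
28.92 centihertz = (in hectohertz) 0.002892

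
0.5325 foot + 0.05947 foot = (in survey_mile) 0.0001121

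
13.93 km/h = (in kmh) 13.93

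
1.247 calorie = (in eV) 3.256e+19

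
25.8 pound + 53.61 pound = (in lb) 79.41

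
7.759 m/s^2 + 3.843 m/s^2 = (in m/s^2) 11.6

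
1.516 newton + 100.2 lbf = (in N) 447.2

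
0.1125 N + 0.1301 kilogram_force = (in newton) 1.388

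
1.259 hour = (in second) 4532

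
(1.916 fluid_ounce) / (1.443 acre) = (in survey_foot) 3.183e-08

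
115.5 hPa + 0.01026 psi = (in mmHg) 87.16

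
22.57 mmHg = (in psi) 0.4364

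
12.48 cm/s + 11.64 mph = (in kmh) 19.18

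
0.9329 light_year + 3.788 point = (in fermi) 8.826e+30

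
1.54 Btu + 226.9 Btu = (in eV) 1.504e+24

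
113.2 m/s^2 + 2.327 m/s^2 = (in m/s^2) 115.5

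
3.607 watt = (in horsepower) 0.004837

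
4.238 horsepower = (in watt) 3160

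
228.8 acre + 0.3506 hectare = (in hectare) 92.94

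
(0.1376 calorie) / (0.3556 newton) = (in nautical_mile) 0.0008742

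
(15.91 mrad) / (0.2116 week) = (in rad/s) 1.243e-07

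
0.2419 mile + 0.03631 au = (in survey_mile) 3.375e+06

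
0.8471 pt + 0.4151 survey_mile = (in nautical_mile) 0.3607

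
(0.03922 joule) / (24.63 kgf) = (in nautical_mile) 8.768e-08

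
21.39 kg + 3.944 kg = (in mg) 2.533e+07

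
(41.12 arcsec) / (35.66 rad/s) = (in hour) 1.553e-09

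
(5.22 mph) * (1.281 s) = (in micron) 2.989e+06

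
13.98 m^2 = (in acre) 0.003455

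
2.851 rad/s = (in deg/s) 163.4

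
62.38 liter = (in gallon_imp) 13.72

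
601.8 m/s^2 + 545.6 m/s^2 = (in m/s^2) 1147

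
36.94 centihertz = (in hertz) 0.3694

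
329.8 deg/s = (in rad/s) 5.756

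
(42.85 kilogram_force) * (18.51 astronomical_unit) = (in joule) 1.164e+15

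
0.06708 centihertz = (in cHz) 0.06708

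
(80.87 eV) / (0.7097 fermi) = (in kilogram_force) 0.001862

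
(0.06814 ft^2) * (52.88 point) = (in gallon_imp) 0.02598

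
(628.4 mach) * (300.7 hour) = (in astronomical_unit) 1.548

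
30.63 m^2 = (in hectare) 0.003063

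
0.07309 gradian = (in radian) 0.001148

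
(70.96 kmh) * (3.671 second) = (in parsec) 2.345e-15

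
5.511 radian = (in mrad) 5511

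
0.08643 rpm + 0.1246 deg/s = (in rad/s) 0.01123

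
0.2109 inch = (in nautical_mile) 2.892e-06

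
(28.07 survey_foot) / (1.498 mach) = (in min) 0.0002796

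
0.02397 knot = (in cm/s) 1.233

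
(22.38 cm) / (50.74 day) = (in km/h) 1.838e-07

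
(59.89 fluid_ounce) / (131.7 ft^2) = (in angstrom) 1.448e+06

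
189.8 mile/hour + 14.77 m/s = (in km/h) 358.6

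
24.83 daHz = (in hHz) 2.483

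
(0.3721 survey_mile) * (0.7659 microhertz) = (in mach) 1.347e-06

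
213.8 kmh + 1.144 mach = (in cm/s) 4.489e+04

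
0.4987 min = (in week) 4.947e-05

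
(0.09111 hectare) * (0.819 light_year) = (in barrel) 4.44e+19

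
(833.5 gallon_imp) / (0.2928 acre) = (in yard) 0.003497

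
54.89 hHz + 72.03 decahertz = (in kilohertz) 6.209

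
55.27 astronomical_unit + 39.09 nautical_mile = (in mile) 5.138e+09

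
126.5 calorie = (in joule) 529.3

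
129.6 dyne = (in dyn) 129.6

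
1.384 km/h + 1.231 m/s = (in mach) 0.004744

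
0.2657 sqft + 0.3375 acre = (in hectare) 0.1366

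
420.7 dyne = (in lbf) 0.0009458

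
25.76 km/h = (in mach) 0.02101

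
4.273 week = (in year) 0.08195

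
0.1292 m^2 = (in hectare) 1.292e-05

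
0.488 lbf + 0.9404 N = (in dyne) 3.111e+05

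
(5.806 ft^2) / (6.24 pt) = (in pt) 6.946e+05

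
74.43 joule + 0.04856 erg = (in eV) 4.646e+20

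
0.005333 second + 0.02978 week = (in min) 300.2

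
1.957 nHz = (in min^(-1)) 1.174e-07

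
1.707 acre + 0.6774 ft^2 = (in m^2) 6908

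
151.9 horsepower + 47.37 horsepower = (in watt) 1.486e+05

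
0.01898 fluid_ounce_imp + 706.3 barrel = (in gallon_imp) 2.47e+04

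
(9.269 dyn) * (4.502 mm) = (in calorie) 9.973e-08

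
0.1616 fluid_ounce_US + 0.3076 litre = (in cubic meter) 0.0003124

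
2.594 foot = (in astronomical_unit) 5.285e-12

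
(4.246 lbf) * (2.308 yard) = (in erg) 3.986e+08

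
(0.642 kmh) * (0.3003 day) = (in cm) 4.627e+05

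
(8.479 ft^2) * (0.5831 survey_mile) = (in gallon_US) 1.953e+05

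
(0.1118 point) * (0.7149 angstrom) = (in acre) 6.967e-19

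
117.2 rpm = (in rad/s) 12.27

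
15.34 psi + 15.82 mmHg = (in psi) 15.65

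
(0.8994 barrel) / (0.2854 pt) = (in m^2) 1420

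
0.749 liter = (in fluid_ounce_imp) 26.36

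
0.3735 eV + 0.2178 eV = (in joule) 9.474e-20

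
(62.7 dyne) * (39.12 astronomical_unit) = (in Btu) 3.478e+06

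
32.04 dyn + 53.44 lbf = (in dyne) 2.377e+07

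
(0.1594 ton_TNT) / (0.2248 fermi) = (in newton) 2.967e+24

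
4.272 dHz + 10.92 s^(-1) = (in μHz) 1.135e+07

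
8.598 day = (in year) 0.02356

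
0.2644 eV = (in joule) 4.236e-20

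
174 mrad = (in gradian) 11.08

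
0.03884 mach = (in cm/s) 1323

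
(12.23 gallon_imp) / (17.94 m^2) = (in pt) 8.785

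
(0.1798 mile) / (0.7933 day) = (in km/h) 0.0152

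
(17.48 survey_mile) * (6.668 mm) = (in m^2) 187.6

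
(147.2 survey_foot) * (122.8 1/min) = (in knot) 178.5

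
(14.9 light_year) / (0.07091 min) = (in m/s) 3.313e+16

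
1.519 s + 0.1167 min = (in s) 8.521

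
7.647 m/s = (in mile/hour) 17.11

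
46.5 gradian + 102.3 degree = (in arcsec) 5.189e+05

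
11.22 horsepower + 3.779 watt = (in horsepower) 11.23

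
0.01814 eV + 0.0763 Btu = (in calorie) 19.24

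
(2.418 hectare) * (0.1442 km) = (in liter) 3.487e+09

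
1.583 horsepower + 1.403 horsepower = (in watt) 2227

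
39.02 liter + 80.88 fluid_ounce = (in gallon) 10.94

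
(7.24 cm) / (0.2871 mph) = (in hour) 0.0001567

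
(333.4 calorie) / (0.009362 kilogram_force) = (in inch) 5.982e+05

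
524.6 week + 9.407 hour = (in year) 10.06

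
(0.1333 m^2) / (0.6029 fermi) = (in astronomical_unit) 1478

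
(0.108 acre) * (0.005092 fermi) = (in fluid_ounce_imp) 7.833e-11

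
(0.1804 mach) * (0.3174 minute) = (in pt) 3.316e+06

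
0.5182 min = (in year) 9.859e-07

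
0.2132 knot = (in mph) 0.2453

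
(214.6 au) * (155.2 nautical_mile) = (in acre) 2.28e+15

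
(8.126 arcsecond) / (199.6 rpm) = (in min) 3.141e-08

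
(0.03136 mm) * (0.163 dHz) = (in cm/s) 5.112e-05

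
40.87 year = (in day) 1.492e+04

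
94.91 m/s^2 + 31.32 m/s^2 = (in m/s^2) 126.2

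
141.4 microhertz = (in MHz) 1.414e-10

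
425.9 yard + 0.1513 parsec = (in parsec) 0.1513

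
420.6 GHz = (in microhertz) 4.206e+17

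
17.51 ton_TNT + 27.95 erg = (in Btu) 6.944e+07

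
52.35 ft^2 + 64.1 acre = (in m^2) 2.594e+05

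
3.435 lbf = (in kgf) 1.558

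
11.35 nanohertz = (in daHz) 1.135e-09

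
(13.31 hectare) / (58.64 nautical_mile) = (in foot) 4.021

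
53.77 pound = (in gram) 2.439e+04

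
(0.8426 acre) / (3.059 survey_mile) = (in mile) 0.0004304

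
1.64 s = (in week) 2.712e-06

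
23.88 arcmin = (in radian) 0.006946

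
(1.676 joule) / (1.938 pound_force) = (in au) 1.3e-12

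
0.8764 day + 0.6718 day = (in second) 1.338e+05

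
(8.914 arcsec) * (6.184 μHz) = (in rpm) 2.552e-09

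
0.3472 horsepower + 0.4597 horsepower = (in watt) 601.7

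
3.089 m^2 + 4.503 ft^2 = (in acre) 0.0008667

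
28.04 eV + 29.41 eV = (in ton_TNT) 2.2e-27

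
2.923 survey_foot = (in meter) 0.8909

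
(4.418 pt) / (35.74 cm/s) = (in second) 0.004361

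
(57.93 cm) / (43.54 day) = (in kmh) 5.544e-07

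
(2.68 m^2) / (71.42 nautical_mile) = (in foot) 6.648e-05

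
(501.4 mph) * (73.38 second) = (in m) 1.645e+04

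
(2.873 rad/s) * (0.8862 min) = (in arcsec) 3.151e+07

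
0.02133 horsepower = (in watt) 15.91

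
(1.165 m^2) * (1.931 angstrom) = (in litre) 2.25e-07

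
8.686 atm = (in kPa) 880.1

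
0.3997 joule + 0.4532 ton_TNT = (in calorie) 4.532e+08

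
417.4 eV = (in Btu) 6.339e-20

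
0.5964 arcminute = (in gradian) 0.01104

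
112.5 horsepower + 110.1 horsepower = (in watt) 1.66e+05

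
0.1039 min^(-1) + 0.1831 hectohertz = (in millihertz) 1.831e+04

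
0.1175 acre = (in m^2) 475.5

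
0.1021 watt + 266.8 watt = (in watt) 266.9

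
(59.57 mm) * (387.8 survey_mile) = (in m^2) 3.718e+04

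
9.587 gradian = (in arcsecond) 3.106e+04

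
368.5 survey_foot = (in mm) 1.123e+05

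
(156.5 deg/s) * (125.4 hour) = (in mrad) 1.233e+09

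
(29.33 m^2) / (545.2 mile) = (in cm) 0.003343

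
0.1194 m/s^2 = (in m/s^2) 0.1194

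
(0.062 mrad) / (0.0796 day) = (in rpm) 8.609e-08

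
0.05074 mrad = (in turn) 8.076e-06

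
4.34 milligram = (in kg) 4.34e-06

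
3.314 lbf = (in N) 14.74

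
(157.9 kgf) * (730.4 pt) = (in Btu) 0.3782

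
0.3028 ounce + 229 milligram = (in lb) 0.01943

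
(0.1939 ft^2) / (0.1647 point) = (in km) 0.31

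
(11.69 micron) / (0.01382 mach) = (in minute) 4.14e-08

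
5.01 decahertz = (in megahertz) 5.01e-05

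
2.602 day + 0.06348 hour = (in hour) 62.51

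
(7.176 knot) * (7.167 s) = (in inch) 1042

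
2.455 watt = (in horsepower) 0.003292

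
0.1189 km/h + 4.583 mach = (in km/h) 5618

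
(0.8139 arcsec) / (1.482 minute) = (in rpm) 4.238e-07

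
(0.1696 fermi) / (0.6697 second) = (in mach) 7.438e-19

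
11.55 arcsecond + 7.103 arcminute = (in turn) 0.0003378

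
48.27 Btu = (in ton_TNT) 1.217e-05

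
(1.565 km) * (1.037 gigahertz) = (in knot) 3.155e+12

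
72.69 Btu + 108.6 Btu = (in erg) 1.913e+12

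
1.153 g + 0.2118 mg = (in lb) 0.002542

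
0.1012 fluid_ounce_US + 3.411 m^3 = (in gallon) 901.1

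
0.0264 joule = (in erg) 2.64e+05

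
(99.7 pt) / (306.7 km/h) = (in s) 0.0004128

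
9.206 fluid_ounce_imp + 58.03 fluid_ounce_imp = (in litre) 1.91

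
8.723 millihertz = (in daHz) 0.0008723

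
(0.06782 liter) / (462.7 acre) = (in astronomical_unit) 2.421e-22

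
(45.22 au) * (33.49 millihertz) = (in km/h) 8.156e+11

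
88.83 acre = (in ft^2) 3.869e+06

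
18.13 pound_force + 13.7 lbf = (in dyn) 1.416e+07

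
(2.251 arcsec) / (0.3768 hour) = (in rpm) 7.683e-08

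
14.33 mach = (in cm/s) 4.879e+05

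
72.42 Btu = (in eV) 4.769e+23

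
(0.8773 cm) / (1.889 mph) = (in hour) 2.886e-06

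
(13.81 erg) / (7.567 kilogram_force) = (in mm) 1.861e-05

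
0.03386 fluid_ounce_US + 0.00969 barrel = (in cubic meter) 0.001542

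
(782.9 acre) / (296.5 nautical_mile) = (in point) 1.636e+04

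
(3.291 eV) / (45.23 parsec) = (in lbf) 8.493e-38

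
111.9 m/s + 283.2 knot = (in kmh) 927.3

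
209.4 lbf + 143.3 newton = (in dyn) 1.075e+08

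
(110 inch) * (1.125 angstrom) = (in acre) 7.767e-14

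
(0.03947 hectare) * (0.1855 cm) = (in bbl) 4.605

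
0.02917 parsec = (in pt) 2.551e+18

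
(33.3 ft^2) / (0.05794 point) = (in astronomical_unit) 1.012e-06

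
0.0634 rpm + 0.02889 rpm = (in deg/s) 0.5537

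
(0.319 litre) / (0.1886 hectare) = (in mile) 1.051e-10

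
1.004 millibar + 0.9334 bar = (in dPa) 9.344e+05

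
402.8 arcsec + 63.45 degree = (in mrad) 1109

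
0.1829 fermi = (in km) 1.829e-19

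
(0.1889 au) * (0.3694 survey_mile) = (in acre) 4.151e+09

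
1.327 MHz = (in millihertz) 1.327e+09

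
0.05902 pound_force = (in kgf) 0.02677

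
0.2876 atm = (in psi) 4.227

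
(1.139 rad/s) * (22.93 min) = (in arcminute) 5.387e+06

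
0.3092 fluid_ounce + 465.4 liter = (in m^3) 0.4654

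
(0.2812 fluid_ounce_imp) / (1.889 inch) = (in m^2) 0.0001665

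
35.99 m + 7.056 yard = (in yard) 46.42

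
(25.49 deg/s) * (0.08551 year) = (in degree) 6.874e+07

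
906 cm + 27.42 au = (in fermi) 4.102e+27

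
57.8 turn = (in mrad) 3.632e+05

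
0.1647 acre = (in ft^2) 7174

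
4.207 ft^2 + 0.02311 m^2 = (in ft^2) 4.456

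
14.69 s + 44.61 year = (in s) 1.407e+09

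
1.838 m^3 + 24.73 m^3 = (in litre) 2.657e+04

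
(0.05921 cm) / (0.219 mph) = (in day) 7e-08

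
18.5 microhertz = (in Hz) 1.85e-05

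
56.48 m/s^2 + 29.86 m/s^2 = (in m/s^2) 86.34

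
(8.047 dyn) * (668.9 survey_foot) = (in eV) 1.024e+17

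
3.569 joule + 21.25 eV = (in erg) 3.569e+07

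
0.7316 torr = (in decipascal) 975.4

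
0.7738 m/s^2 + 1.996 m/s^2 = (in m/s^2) 2.77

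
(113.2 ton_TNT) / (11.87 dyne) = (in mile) 2.479e+12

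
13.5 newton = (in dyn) 1.35e+06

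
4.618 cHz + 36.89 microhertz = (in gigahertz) 4.622e-11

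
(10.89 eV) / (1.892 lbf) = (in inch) 8.162e-18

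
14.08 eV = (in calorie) 5.392e-19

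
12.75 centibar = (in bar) 0.1275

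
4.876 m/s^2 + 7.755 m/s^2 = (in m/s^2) 12.63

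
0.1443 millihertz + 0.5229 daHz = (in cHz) 522.9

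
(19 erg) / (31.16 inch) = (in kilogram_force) 2.448e-07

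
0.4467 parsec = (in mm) 1.378e+19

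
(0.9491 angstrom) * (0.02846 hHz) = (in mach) 7.933e-13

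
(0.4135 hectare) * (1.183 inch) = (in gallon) 3.282e+04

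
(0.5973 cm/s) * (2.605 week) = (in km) 9.41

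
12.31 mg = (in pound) 2.714e-05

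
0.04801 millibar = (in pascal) 4.801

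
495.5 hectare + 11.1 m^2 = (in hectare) 495.5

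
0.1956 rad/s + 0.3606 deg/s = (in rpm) 1.928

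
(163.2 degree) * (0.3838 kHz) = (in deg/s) 6.264e+04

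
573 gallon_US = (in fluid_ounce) 7.334e+04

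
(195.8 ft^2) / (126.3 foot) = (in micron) 4.725e+05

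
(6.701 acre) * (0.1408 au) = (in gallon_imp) 1.256e+17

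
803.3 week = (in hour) 1.35e+05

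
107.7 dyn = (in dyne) 107.7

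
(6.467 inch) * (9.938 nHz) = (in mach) 4.794e-12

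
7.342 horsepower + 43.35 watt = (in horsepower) 7.4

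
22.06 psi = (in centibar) 152.1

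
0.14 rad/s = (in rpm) 1.337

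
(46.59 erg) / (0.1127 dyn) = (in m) 4.134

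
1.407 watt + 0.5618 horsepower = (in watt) 420.3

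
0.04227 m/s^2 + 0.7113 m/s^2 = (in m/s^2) 0.7536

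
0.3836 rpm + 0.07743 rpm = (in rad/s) 0.04828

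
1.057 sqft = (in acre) 2.427e-05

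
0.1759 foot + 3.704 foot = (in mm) 1183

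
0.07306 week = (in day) 0.5114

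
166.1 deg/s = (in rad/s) 2.899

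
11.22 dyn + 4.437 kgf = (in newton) 43.51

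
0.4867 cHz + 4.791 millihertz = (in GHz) 9.658e-12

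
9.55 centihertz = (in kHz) 9.55e-05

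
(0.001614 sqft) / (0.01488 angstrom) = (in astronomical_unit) 0.0006736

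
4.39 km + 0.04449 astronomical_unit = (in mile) 4.136e+06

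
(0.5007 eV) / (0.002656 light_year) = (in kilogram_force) 3.255e-34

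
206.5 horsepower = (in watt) 1.54e+05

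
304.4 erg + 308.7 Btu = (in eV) 2.033e+24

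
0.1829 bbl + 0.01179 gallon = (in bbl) 0.1832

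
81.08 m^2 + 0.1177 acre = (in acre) 0.1377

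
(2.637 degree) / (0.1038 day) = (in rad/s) 5.132e-06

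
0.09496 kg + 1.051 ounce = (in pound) 0.275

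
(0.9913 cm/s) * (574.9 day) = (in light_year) 5.205e-11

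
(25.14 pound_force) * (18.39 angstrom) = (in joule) 2.057e-07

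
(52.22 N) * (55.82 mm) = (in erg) 2.915e+07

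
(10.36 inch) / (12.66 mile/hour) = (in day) 5.381e-07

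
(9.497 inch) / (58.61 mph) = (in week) 1.522e-08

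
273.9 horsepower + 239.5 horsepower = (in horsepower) 513.4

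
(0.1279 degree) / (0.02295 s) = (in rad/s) 0.09727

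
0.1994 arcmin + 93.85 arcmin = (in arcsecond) 5643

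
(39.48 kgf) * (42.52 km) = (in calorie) 3.935e+06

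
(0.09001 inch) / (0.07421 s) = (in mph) 0.06892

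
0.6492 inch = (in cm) 1.649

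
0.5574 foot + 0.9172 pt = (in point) 482.5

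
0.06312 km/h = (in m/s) 0.01753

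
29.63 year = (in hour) 2.596e+05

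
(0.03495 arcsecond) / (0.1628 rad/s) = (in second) 1.041e-06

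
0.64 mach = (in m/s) 217.9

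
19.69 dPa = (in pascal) 1.969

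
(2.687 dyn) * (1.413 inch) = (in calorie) 2.305e-07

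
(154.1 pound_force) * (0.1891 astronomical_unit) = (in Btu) 1.838e+10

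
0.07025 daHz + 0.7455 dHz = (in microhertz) 7.771e+05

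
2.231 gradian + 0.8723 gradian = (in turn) 0.007758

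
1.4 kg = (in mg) 1.4e+06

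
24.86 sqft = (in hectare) 0.000231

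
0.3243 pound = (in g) 147.1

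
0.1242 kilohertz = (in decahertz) 12.42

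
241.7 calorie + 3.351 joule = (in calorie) 242.5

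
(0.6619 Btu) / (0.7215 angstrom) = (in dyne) 9.679e+17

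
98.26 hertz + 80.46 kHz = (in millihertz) 8.056e+07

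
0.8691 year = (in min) 4.568e+05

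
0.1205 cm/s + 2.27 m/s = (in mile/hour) 5.081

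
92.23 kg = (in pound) 203.3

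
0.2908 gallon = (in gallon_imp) 0.2421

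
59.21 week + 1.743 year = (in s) 9.078e+07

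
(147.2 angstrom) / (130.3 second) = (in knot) 2.196e-10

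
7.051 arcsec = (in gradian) 0.002176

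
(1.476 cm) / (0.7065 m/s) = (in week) 3.454e-08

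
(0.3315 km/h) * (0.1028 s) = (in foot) 0.03106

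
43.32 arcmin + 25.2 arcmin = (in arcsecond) 4111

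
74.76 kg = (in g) 7.476e+04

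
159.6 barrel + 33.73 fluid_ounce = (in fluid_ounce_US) 8.58e+05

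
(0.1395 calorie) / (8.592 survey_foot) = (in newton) 0.2229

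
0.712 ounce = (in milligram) 2.018e+04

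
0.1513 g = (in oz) 0.005337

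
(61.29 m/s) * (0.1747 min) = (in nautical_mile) 0.3469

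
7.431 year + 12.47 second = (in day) 2712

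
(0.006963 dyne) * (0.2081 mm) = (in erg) 0.0001449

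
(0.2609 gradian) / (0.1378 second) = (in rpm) 0.284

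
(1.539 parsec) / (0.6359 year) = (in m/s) 2.368e+09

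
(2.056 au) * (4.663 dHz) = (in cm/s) 1.434e+13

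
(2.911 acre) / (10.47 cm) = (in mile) 69.91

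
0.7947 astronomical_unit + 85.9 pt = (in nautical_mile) 6.419e+07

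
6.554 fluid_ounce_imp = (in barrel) 0.001171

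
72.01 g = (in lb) 0.1588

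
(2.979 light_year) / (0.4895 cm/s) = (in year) 1.826e+11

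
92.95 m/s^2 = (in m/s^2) 92.95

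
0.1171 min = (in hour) 0.001952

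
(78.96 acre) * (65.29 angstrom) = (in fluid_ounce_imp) 73.43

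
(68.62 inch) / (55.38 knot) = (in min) 0.00102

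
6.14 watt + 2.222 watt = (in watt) 8.362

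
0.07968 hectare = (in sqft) 8577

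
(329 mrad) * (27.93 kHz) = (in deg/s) 5.265e+05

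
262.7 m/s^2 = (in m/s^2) 262.7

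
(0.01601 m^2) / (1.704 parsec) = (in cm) 3.045e-17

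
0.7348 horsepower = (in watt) 547.9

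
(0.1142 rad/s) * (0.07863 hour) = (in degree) 1852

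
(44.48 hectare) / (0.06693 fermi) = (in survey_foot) 2.18e+22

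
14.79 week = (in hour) 2485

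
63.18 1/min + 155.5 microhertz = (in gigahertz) 1.053e-09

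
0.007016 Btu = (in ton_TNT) 1.769e-09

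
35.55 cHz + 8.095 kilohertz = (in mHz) 8.095e+06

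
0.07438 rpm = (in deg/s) 0.4463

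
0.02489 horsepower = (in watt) 18.56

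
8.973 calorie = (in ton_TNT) 8.973e-09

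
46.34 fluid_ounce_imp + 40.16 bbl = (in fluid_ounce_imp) 2.248e+05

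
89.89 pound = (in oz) 1438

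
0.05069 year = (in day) 18.5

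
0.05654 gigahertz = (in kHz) 5.654e+04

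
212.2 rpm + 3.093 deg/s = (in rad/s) 22.28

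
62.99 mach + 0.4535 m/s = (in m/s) 2.145e+04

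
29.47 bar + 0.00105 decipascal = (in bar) 29.47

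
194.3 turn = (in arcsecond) 2.518e+08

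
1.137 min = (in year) 2.163e-06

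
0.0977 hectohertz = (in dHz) 97.7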